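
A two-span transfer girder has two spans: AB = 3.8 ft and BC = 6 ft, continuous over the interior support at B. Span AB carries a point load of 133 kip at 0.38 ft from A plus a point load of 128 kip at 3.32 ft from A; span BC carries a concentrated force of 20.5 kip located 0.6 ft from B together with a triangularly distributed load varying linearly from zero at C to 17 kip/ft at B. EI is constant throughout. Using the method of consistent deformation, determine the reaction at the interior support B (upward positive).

Release continuity at B by inserting a hinge; the redundant is the internal moment M_B. The primary structure is two simply-supported spans AB and BC.
End slopes at the hinge B, treating each span as simply supported:
  span AB: point load 133 at a = 0.38: Pab(L + a)/(6LEI) = 31.69/EI
  span AB: point load 128 at a = 3.32: Pab(L + a)/(6LEI) = 63.7/EI
  span BC: point load 20.5 at a = 0.6: Pab(L + b)/(6LEI) = 21.03/EI
  span BC: triangular load, peak 17: w₀L³/(45EI) = 81.6/EI
  relative rotation θ_0 = (95.39 + 102.6)/EI = 198/EI
A unit hogging moment at B produces rotation L₁/(3EI) + L₂/(3EI) = 3.267/EI.
Compatibility: M_B·(L₁+L₂)/(3EI) = θ_0, giving M_B = 60.62 kip·ft (hogging).
Span AB, ΣM about A with M_B applied at B: R_B^{AB}·3.8 = 475.5 + 60.62, so R_B^{AB} = 141.1 kip and R_A = 261 − 141.1 = 119.9 kip.
Span BC, ΣM about C: R_B^{BC}·6 = 314.7 + 60.62, so R_B^{BC} = 62.55 kip and R_C = 71.5 − 62.55 = 8.947 kip.
R_B = 141.1 + 62.55 = 203.6 kip.

R_B = 203.6 kip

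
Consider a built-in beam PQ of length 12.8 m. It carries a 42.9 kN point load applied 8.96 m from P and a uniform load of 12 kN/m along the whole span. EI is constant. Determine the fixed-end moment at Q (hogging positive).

Release both end moments; the primary structure is a simply-supported span PQ with redundants M_P and M_Q.
End rotations of the released simple span under the applied load (×1/EI):
  at P: point load 42.9 at a = 8.96: Pab(L + b)/(6LEI) = 319.8/EI
  at Q: point load 42.9 at a = 8.96: Pab(L + a)/(6LEI) = 418.2/EI
  at P: UDL 12: wL³/(24EI) = 1049/EI
  at Q: UDL 12: wL³/(24EI) = 1049/EI
  θ_P0 = 1368/EI,  θ_Q0 = 1467/EI
Flexibility coefficients: a unit moment at one end gives L/(3EI) there and L/(6EI) at the far end, so f₁₁ = f₂₂ = 4.267/EI and f₁₂ = f₂₁ = 2.133/EI.
Compatibility — zero rotation at each built-in end:
  4.267 M_P + 2.133 M_Q = 1368
  2.133 M_P + 4.267 M_Q = 1467
Solving the pair gives M_P = 198.4 kN·m and M_Q = 244.6 kN·m (hogging).

M_Q = 244.6 kN·m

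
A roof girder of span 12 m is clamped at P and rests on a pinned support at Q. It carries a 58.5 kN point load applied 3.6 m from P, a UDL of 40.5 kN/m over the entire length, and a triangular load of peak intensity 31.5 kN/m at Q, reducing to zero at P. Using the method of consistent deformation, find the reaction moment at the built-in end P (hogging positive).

Choose R_Q as the redundant. The primary structure is the cantilever fixed at P.
Free-end deflection of the primary structure under the applied loading (downward +):
  point load 58.5 at a = 3.6: Pa²(3L − a)/(6EI) = 4094/EI
  UDL 40.5: wL⁴/(8EI) = 104976/EI
  triangular load, peak 31.5 at the free end: 11w₀L⁴/(120EI) = 59875/EI
  δ_0 = 168945/EI
Tip deflection under a unit load at Q: L³/(3EI) = 576/EI.
Compatibility at Q: δ_0 − R_Q·δ_{QQ} = 0, so R_Q = 168945/576 = 293.3 kN.
Moment equilibrium about P: M_P = Σ(load moments about P) − R_Q·L = 4639 − 293.3×12 = 1119 kN·m.

M_P = 1119 kN·m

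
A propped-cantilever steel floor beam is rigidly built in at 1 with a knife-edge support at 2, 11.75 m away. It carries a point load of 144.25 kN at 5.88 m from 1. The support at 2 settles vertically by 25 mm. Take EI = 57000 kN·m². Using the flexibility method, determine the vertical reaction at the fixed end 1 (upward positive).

Release the roller at 2. Primary structure: cantilever fixed at 1.
Free-end deflection of the primary structure under the applied loading (downward +):
  point load 144.25 at a = 5.88: Pa²(3L − a)/(6EI) = 24413/EI
Tip deflection under a unit load at 2: L³/(3EI) = 540.7/EI.
With EI = 57000 kN·m²: δ_0 = 0.4283 m and δ_{22} = 0.009487 m/kN.
Compatibility — the beam at 2 must follow the support down by 0.025 m: δ_0 − R_2·δ_{22} = 0.025, so R_2 = (0.4283 − 0.025)/0.009487 = 42.51 kN.
Vertical equilibrium: R_1 = ΣP − R_2 = 144.2 − 42.51 = 101.7 kN.

R_1 = 101.7 kN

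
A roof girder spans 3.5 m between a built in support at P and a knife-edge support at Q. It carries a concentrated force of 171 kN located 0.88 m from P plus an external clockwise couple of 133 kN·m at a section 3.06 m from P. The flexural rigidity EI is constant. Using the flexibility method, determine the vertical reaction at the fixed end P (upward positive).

R_P = 100 kN

Choose R_Q as the redundant. The primary structure is the cantilever fixed at P.
Deflection at Q on the released cantilever, summing each load's contribution:
  point load 171 at a = 0.88: Pa²(3L − a)/(6EI) = 212.3/EI
  clockwise couple 133 at a = 3.06: M₀a(2L − a)/(2EI) = 801.8/EI
  δ_0 = 1014/EI
Tip deflection under a unit load at Q: L³/(3EI) = 14.29/EI.
The prop prevents deflection at Q: R_Q = δ_0/δ_{QQ} = 1014/14.29 = 70.96 kN.
Vertical equilibrium: R_P = ΣP − R_Q = 171 − 70.96 = 100 kN.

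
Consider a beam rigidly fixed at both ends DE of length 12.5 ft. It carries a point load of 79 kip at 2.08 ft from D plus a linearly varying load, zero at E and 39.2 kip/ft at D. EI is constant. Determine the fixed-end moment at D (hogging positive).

Take the two fixed-end moments M_D, M_E as redundants; the released structure is the simple span DE.
End rotations of the released simple span under the applied load (×1/EI):
  at D: point load 79 at a = 2.08: Pab(L + b)/(6LEI) = 523.3/EI
  at E: point load 79 at a = 2.08: Pab(L + a)/(6LEI) = 332.9/EI
  at D: triangular load, peak 39.2: w₀L³/(45EI) = 1701/EI
  at E: triangular load, peak 39.2: 7w₀L³/(360EI) = 1489/EI
  θ_D0 = 2225/EI,  θ_E0 = 1822/EI
Flexibility coefficients: a unit moment at one end gives L/(3EI) there and L/(6EI) at the far end, so f₁₁ = f₂₂ = 4.167/EI and f₁₂ = f₂₁ = 2.083/EI.
Compatibility — zero rotation at each built-in end:
  4.167 M_D + 2.083 M_E = 2225
  2.083 M_D + 4.167 M_E = 1822
Solving the pair gives M_D = 420.4 kip·ft and M_E = 227 kip·ft (hogging).

M_D = 420.4 kip·ft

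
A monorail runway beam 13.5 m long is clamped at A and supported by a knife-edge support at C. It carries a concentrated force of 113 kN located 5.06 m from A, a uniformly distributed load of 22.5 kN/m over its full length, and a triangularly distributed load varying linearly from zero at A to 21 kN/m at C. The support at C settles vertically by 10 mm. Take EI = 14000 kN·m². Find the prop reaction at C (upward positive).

R_C = 212.5 kN

Take the reaction at C as the redundant and release it; the primary structure is a cantilever fixed at A.
Deflection at C on the released cantilever, summing each load's contribution:
  point load 113 at a = 5.06: Pa²(3L − a)/(6EI) = 17089/EI
  UDL 22.5: wL⁴/(8EI) = 93417/EI
  triangular load, peak 21 at the free end: 11w₀L⁴/(120EI) = 63939/EI
  δ_0 = 174446/EI
Tip deflection under a unit load at C: L³/(3EI) = 820.1/EI.
With EI = 14000 kN·m²: δ_0 = 12.46 m and δ_{CC} = 0.05858 m/kN.
Compatibility — the beam at C must follow the support down by 0.01 m: δ_0 − R_C·δ_{CC} = 0.01, so R_C = (12.46 − 0.01)/0.05858 = 212.5 kN.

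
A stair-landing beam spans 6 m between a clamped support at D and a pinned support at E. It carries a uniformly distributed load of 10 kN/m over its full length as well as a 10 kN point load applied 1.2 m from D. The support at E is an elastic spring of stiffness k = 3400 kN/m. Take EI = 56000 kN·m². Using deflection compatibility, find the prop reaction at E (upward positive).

Choose R_E as the redundant. The primary structure is the cantilever fixed at D.
Deflection at E on the released cantilever, summing each load's contribution:
  UDL 10: wL⁴/(8EI) = 1620/EI
  point load 10 at a = 1.2: Pa²(3L − a)/(6EI) = 40.32/EI
  δ_0 = 1660/EI
Tip deflection under a unit load at E: L³/(3EI) = 72/EI.
With EI = 56000 kN·m²: δ_0 = 0.029649 m and δ_{EE} = 0.001286 m/kN.
Compatibility — the spring shortens by R_E/k under the reaction it provides: δ_0 − R_E·δ_{EE} = R_E/k. With 1/k = 0.000294 m/kN, R_E = δ_0 / (δ_{EE} + 1/k) = 0.029649 / (0.001286 + 0.000294) = 18.77 kN.

R_E = 18.77 kN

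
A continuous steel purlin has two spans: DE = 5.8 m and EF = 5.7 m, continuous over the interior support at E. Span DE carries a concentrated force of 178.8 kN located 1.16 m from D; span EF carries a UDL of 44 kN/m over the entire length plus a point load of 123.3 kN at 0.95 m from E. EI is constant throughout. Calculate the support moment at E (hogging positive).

M_E = 183.1 kN·m

Insert a hinge at E; M_E is the redundant, and each span becomes simply supported.
Discontinuity in slope at E on the released structure — sum the simple-span end rotations:
  span DE: point load 178.8 at a = 1.16: Pab(L + a)/(6LEI) = 192.5/EI
  span EF: UDL 44: wL³/(24EI) = 339.5/EI
  span EF: point load 123.3 at a = 0.95: Pab(L + b)/(6LEI) = 170/EI
  relative rotation θ_0 = (192.5 + 509.5)/EI = 702/EI
A unit hogging moment at E produces rotation L₁/(3EI) + L₂/(3EI) = 3.833/EI.
Slope continuity at E: θ_0 = M_E·3.833/EI, so M_E = 702/3.833 = 183.1 kN·m (hogging).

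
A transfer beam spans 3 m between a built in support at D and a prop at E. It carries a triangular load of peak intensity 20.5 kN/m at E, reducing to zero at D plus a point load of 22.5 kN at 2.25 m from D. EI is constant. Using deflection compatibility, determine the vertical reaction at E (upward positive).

Choose R_E as the redundant. The primary structure is the cantilever fixed at D.
Downward deflection at the released point E due to the loads:
  triangular load, peak 20.5 at the free end: 11w₀L⁴/(120EI) = 152.2/EI
  point load 22.5 at a = 2.25: Pa²(3L − a)/(6EI) = 128.1/EI
  δ_0 = 280.4/EI
Flexibility coefficient — unit upward force at E: δ_{EE} = L³/(3EI) = 9/EI.
The prop prevents deflection at E: R_E = δ_0/δ_{EE} = 280.4/9 = 31.15 kN.

R_E = 31.15 kN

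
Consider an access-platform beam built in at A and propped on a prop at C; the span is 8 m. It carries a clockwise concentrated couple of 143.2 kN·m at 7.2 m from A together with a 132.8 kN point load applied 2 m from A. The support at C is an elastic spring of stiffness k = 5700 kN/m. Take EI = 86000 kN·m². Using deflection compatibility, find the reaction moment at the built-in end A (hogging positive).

Choose R_C as the redundant. The primary structure is the cantilever fixed at A.
Free-end deflection of the primary structure under the applied loading (downward +):
  clockwise couple 143.2 at a = 7.2: M₀a(2L − a)/(2EI) = 4537/EI
  point load 132.8 at a = 2: Pa²(3L − a)/(6EI) = 1948/EI
  δ_0 = 6484/EI
Tip deflection under a unit load at C: L³/(3EI) = 170.7/EI.
With EI = 86000 kN·m²: δ_0 = 0.075399 m and δ_{CC} = 0.001984 m/kN.
Compatibility — the spring shortens by R_C/k under the reaction it provides: δ_0 − R_C·δ_{CC} = R_C/k. With 1/k = 0.000175 m/kN, R_C = δ_0 / (δ_{CC} + 1/k) = 0.075399 / (0.001984 + 0.000175) = 34.91 kN.
Moment equilibrium about A: M_A = Σ(load moments about A) − R_C·L = 408.8 − 34.91×8 = 129.5 kN·m.

M_A = 129.5 kN·m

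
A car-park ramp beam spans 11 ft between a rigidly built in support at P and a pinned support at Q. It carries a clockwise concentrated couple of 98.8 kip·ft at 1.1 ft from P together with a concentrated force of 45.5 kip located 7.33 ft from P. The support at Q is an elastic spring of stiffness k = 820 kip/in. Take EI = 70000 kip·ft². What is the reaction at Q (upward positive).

R_Q = 25.72 kip

Choose R_Q as the redundant. The primary structure is the cantilever fixed at P.
Free-end deflection of the primary structure under the applied loading (downward +):
  clockwise couple 98.8 at a = 1.1: M₀a(2L − a)/(2EI) = 1136/EI
  point load 45.5 at a = 7.33: Pa²(3L − a)/(6EI) = 10459/EI
  δ_0 = 11595/EI
Tip deflection under a unit load at Q: L³/(3EI) = 443.7/EI.
With EI = 70000 kip·ft²: δ_0 = 0.16564 ft and δ_{QQ} = 0.006338 ft/kip.
Compatibility — the spring shortens by R_Q/k under the reaction it provides: δ_0 − R_Q·δ_{QQ} = R_Q/k. With 1/k = 1/(820×12) ft/kip = 0.000102 ft/kip, R_Q = δ_0 / (δ_{QQ} + 1/k) = 0.16564 / (0.006338 + 0.000102) = 25.72 kip.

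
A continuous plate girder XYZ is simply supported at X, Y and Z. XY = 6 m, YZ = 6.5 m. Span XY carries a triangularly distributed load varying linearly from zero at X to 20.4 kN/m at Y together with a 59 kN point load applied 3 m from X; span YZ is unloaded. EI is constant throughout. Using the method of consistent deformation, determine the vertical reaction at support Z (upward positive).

Take M_Y as the redundant. Released structure: two simple spans XY and YZ with a hinge at Y.
End slopes at the hinge Y, treating each span as simply supported:
  span XY: triangular load, peak 20.4: w₀L³/(45EI) = 97.92/EI
  span XY: point load 59 at a = 3: Pab(L + a)/(6LEI) = 132.8/EI
  relative rotation θ_0 = (230.7 + 0)/EI = 230.7/EI
A unit hogging moment at Y produces rotation L₁/(3EI) + L₂/(3EI) = 4.167/EI.
Slope continuity at Y: θ_0 = M_Y·4.167/EI, so M_Y = 230.7/4.167 = 55.36 kN·m (hogging).
Span YZ, ΣM about Z: R_Y^{YZ}·6.5 = 0 + 55.36, so R_Y^{YZ} = 8.517 kN and R_Z = 0 − 8.517 = -8.517 kN.

R_Z = -8.517 kN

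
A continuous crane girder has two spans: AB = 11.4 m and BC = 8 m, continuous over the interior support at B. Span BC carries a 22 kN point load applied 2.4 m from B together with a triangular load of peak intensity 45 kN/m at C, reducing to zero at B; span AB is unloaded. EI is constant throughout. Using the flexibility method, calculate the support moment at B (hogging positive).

M_B = 82.23 kN·m

Insert a hinge at B; M_B is the redundant, and each span becomes simply supported.
End slopes at the hinge B, treating each span as simply supported:
  span BC: point load 22 at a = 2.4: Pab(L + b)/(6LEI) = 83.78/EI
  span BC: triangular load, peak 45: 7w₀L³/(360EI) = 448/EI
  relative rotation θ_0 = (0 + 531.8)/EI = 531.8/EI
A unit hogging moment at B produces rotation L₁/(3EI) + L₂/(3EI) = 6.467/EI.
Compatibility: M_B·(L₁+L₂)/(3EI) = θ_0, giving M_B = 82.23 kN·m (hogging).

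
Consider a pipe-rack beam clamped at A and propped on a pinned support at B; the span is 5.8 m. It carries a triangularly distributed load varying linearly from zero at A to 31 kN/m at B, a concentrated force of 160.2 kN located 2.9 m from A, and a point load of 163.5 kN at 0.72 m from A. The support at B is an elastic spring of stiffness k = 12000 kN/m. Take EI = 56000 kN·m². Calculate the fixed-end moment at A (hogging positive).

Remove the prop at B; the released (primary) structure is a cantilever built in at A.
Deflection at B on the released cantilever, summing each load's contribution:
  triangular load, peak 31 at the free end: 11w₀L⁴/(120EI) = 3216/EI
  point load 160.2 at a = 2.9: Pa²(3L − a)/(6EI) = 3256/EI
  point load 163.5 at a = 0.72: Pa²(3L − a)/(6EI) = 235.6/EI
  δ_0 = 6707/EI
Flexibility coefficient — unit upward force at B: δ_{BB} = L³/(3EI) = 65.04/EI.
With EI = 56000 kN·m²: δ_0 = 0.11977 m and δ_{BB} = 0.001161 m/kN.
Compatibility — the spring shortens by R_B/k under the reaction it provides: δ_0 − R_B·δ_{BB} = R_B/k. With 1/k = 0.000083 m/kN, R_B = δ_0 / (δ_{BB} + 1/k) = 0.11977 / (0.001161 + 0.000083) = 96.23 kN.
Moment equilibrium about A: M_A = Σ(load moments about A) − R_B·L = 929.9 − 96.23×5.8 = 371.8 kN·m.

M_A = 371.8 kN·m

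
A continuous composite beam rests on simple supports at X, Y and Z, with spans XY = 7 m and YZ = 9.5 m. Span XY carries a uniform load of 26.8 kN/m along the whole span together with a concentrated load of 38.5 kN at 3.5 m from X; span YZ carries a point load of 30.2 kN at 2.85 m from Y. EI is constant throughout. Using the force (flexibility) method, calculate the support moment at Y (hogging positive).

Insert a hinge at Y; M_Y is the redundant, and each span becomes simply supported.
Discontinuity in slope at Y on the released structure — sum the simple-span end rotations:
  span XY: UDL 26.8: wL³/(24EI) = 383/EI
  span XY: point load 38.5 at a = 3.5: Pab(L + a)/(6LEI) = 117.9/EI
  span YZ: point load 30.2 at a = 2.85: Pab(L + b)/(6LEI) = 162.2/EI
  relative rotation θ_0 = (500.9 + 162.2)/EI = 663.1/EI
A unit hogging moment at Y produces rotation L₁/(3EI) + L₂/(3EI) = 5.5/EI.
Compatibility: M_Y·(L₁+L₂)/(3EI) = θ_0, giving M_Y = 120.6 kN·m (hogging).

M_Y = 120.6 kN·m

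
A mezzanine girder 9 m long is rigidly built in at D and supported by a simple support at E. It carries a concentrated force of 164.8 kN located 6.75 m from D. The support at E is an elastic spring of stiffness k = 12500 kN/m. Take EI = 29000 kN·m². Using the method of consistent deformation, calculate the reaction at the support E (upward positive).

Remove the prop at E; the released (primary) structure is a cantilever built in at D.
Deflection at E on the released cantilever, summing each load's contribution:
  point load 164.8 at a = 6.75: Pa²(3L − a)/(6EI) = 25342/EI
Flexibility coefficient — unit upward force at E: δ_{EE} = L³/(3EI) = 243/EI.
With EI = 29000 kN·m²: δ_0 = 0.87386 m and δ_{EE} = 0.008379 m/kN.
Compatibility — the spring shortens by R_E/k under the reaction it provides: δ_0 − R_E·δ_{EE} = R_E/k. With 1/k = 0.00008 m/kN, R_E = δ_0 / (δ_{EE} + 1/k) = 0.87386 / (0.008379 + 0.00008) = 103.3 kN.

R_E = 103.3 kN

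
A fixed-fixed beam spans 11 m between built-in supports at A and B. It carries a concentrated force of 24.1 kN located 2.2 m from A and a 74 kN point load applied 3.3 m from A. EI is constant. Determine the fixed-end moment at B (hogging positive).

M_B = 59.77 kN·m

Take the two fixed-end moments M_A, M_B as redundants; the released structure is the simple span AB.
Simple-span end rotations at A and B under the given loads:
  at A: point load 24.1 at a = 2.2: Pab(L + b)/(6LEI) = 140/EI
  at B: point load 24.1 at a = 2.2: Pab(L + a)/(6LEI) = 93.32/EI
  at A: point load 74 at a = 3.3: Pab(L + b)/(6LEI) = 532.8/EI
  at B: point load 74 at a = 3.3: Pab(L + a)/(6LEI) = 407.4/EI
  θ_A0 = 672.7/EI,  θ_B0 = 500.7/EI
Flexibility coefficients: a unit moment at one end gives L/(3EI) there and L/(6EI) at the far end, so f₁₁ = f₂₂ = 3.667/EI and f₁₂ = f₂₁ = 1.833/EI.
Compatibility — zero rotation at each built-in end:
  3.667 M_A + 1.833 M_B = 672.7
  1.833 M_A + 3.667 M_B = 500.7
Solving the pair gives M_A = 153.6 kN·m and M_B = 59.77 kN·m (hogging).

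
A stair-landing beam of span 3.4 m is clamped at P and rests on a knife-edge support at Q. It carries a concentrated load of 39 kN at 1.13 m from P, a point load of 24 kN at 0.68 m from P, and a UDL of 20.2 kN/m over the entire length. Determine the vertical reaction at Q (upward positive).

Take the reaction at Q as the redundant and release it; the primary structure is a cantilever fixed at P.
Deflection at Q on the released cantilever, summing each load's contribution:
  point load 39 at a = 1.13: Pa²(3L − a)/(6EI) = 75.28/EI
  point load 24 at a = 0.68: Pa²(3L − a)/(6EI) = 17.61/EI
  UDL 20.2: wL⁴/(8EI) = 337.4/EI
  δ_0 = 430.3/EI
Flexibility coefficient — unit upward force at Q: δ_{QQ} = L³/(3EI) = 13.1/EI.
Compatibility at Q: δ_0 − R_Q·δ_{QQ} = 0, so R_Q = 430.3/13.1 = 32.84 kN.

R_Q = 32.84 kN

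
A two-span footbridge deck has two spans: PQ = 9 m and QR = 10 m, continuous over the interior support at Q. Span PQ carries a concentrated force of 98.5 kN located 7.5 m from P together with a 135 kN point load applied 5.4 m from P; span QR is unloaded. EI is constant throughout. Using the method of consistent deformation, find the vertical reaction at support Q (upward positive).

R_Q = 197.7 kN

Insert a hinge at Q; M_Q is the redundant, and each span becomes simply supported.
End slopes at the hinge Q, treating each span as simply supported:
  span PQ: point load 98.5 at a = 7.5: Pab(L + a)/(6LEI) = 338.6/EI
  span PQ: point load 135 at a = 5.4: Pab(L + a)/(6LEI) = 699.8/EI
  relative rotation θ_0 = (1038 + 0)/EI = 1038/EI
A unit hogging moment at Q produces rotation L₁/(3EI) + L₂/(3EI) = 6.333/EI.
Compatibility: M_Q·(L₁+L₂)/(3EI) = θ_0, giving M_Q = 164 kN·m (hogging).
Span PQ, ΣM about P with M_Q applied at Q: R_Q^{PQ}·9 = 1468 + 164, so R_Q^{PQ} = 181.3 kN and R_P = 233.5 − 181.3 = 52.2 kN.
Span QR, ΣM about R: R_Q^{QR}·10 = 0 + 164, so R_Q^{QR} = 16.4 kN and R_R = 0 − 16.4 = -16.4 kN.
R_Q = 181.3 + 16.4 = 197.7 kN.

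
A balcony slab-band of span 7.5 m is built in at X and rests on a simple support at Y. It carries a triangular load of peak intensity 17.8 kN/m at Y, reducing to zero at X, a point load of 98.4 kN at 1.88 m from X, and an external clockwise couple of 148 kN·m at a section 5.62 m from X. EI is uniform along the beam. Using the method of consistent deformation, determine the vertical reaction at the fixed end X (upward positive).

R_X = 92.2 kN

Take the reaction at Y as the redundant and release it; the primary structure is a cantilever fixed at X.
Free-end deflection of the primary structure under the applied loading (downward +):
  triangular load, peak 17.8 at the free end: 11w₀L⁴/(120EI) = 5163/EI
  point load 98.4 at a = 1.88: Pa²(3L − a)/(6EI) = 1195/EI
  clockwise couple 148 at a = 5.62: M₀a(2L − a)/(2EI) = 3901/EI
  δ_0 = 10259/EI
Tip deflection under a unit load at Y: L³/(3EI) = 140.6/EI.
The prop prevents deflection at Y: R_Y = δ_0/δ_{YY} = 10259/140.6 = 72.95 kN.
Vertical equilibrium: R_X = ΣP − R_Y = 165.2 − 72.95 = 92.2 kN.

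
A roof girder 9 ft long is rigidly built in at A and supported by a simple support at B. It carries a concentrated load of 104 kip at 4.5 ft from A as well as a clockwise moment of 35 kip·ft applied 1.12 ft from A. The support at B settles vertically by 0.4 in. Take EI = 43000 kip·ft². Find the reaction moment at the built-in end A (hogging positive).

M_A = 251.3 kip·ft

Choose R_B as the redundant. The primary structure is the cantilever fixed at A.
Free-end deflection of the primary structure under the applied loading (downward +):
  point load 104 at a = 4.5: Pa²(3L − a)/(6EI) = 7898/EI
  clockwise couple 35 at a = 1.12: M₀a(2L − a)/(2EI) = 330.8/EI
  δ_0 = 8228/EI
Tip deflection under a unit load at B: L³/(3EI) = 243/EI.
With EI = 43000 kip·ft²: δ_0 = 0.19136 ft and δ_{BB} = 0.005651 ft/kip.
Compatibility — the beam at B must follow the support down by 0.03333 ft: δ_0 − R_B·δ_{BB} = 0.03333, so R_B = (0.19136 − 0.03333)/0.005651 = 27.96 kip.
Moment equilibrium about A: M_A = Σ(load moments about A) − R_B·L = 503 − 27.96×9 = 251.3 kip·ft.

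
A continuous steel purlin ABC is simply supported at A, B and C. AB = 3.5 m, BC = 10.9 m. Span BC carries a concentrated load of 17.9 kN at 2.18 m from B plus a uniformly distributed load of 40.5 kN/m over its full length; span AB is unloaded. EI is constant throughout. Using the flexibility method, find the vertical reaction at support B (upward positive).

R_B = 414.9 kN

Insert a hinge at B; M_B is the redundant, and each span becomes simply supported.
End slopes at the hinge B, treating each span as simply supported:
  span BC: point load 17.9 at a = 2.18: Pab(L + b)/(6LEI) = 102.1/EI
  span BC: UDL 40.5: wL³/(24EI) = 2185/EI
  relative rotation θ_0 = (0 + 2287)/EI = 2287/EI
A unit hogging moment at B produces rotation L₁/(3EI) + L₂/(3EI) = 4.8/EI.
Compatibility: M_B·(L₁+L₂)/(3EI) = θ_0, giving M_B = 476.6 kN·m (hogging).
Span AB, ΣM about A with M_B applied at B: R_B^{AB}·3.5 = 0 + 476.6, so R_B^{AB} = 136.2 kN and R_A = 0 − 136.2 = -136.2 kN.
Span BC, ΣM about C: R_B^{BC}·10.9 = 2562 + 476.6, so R_B^{BC} = 278.8 kN and R_C = 459.4 − 278.8 = 180.6 kN.
R_B = 136.2 + 278.8 = 414.9 kN.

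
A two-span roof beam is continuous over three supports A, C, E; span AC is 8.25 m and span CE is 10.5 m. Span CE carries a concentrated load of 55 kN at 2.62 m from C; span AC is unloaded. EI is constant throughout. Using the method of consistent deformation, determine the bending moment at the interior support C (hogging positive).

M_C = 53 kN·m

Take M_C as the redundant. Released structure: two simple spans AC and CE with a hinge at C.
End slopes at the hinge C, treating each span as simply supported:
  span CE: point load 55 at a = 2.62: Pab(L + b)/(6LEI) = 331.3/EI
  relative rotation θ_0 = (0 + 331.3)/EI = 331.3/EI
A unit hogging moment at C produces rotation L₁/(3EI) + L₂/(3EI) = 6.25/EI.
Slope continuity at C: θ_0 = M_C·6.25/EI, so M_C = 331.3/6.25 = 53 kN·m (hogging).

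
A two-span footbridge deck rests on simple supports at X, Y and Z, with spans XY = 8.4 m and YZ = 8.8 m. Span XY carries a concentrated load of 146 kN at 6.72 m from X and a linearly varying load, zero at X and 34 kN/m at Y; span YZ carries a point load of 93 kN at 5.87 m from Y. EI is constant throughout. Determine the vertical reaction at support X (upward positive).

Take M_Y as the redundant. Released structure: two simple spans XY and YZ with a hinge at Y.
Discontinuity in slope at Y on the released structure — sum the simple-span end rotations:
  span XY: point load 146 at a = 6.72: Pab(L + a)/(6LEI) = 494.5/EI
  span XY: triangular load, peak 34: w₀L³/(45EI) = 447.8/EI
  span YZ: point load 93 at a = 5.87: Pab(L + b)/(6LEI) = 355.3/EI
  relative rotation θ_0 = (942.3 + 355.3)/EI = 1298/EI
A unit hogging moment at Y produces rotation L₁/(3EI) + L₂/(3EI) = 5.733/EI.
Compatibility: M_Y·(L₁+L₂)/(3EI) = θ_0, giving M_Y = 226.3 kN·m (hogging).
Span XY, ΣM about X with M_Y applied at Y: R_Y^{XY}·8.4 = 1781 + 226.3, so R_Y^{XY} = 238.9 kN and R_X = 288.8 − 238.9 = 49.86 kN.

R_X = 49.86 kN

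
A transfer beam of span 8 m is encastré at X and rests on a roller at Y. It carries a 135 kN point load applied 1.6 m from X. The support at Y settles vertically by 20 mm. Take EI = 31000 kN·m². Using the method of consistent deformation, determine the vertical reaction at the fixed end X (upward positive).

R_X = 131.1 kN

Release the roller at Y. Primary structure: cantilever fixed at X.
Free-end deflection of the primary structure under the applied loading (downward +):
  point load 135 at a = 1.6: Pa²(3L − a)/(6EI) = 1290/EI
Flexibility coefficient — unit upward force at Y: δ_{YY} = L³/(3EI) = 170.7/EI.
With EI = 31000 kN·m²: δ_0 = 0.041621 m and δ_{YY} = 0.005505 m/kN.
Compatibility — the beam at Y must follow the support down by 0.02 m: δ_0 − R_Y·δ_{YY} = 0.02, so R_Y = (0.041621 − 0.02)/0.005505 = 3.927 kN.
Vertical equilibrium: R_X = ΣP − R_Y = 135 − 3.927 = 131.1 kN.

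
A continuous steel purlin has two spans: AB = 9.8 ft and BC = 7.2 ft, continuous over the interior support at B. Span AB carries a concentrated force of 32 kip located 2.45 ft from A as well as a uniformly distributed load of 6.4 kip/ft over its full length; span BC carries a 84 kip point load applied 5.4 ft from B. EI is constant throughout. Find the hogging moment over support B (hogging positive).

Take M_B as the redundant. Released structure: two simple spans AB and BC with a hinge at B.
End slopes at the hinge B, treating each span as simply supported:
  span AB: point load 32 at a = 2.45: Pab(L + a)/(6LEI) = 120/EI
  span AB: UDL 6.4: wL³/(24EI) = 251/EI
  span BC: point load 84 at a = 5.4: Pab(L + b)/(6LEI) = 170.1/EI
  relative rotation θ_0 = (371 + 170.1)/EI = 541.1/EI
A unit hogging moment at B produces rotation L₁/(3EI) + L₂/(3EI) = 5.667/EI.
Slope continuity at B: θ_0 = M_B·5.667/EI, so M_B = 541.1/5.667 = 95.49 kip·ft (hogging).

M_B = 95.49 kip·ft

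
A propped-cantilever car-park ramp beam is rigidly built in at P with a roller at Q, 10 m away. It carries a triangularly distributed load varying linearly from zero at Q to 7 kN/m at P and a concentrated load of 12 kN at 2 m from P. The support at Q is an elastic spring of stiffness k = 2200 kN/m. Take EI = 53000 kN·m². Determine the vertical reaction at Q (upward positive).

Remove the prop at Q; the released (primary) structure is a cantilever built in at P.
Free-end deflection of the primary structure under the applied loading (downward +):
  triangular load, peak 7 at the fixed end: w₀L⁴/(30EI) = 2333/EI
  point load 12 at a = 2: Pa²(3L − a)/(6EI) = 224/EI
  δ_0 = 2557/EI
Flexibility coefficient — unit upward force at Q: δ_{QQ} = L³/(3EI) = 333.3/EI.
With EI = 53000 kN·m²: δ_0 = 0.048252 m and δ_{QQ} = 0.006289 m/kN.
Compatibility — the spring shortens by R_Q/k under the reaction it provides: δ_0 − R_Q·δ_{QQ} = R_Q/k. With 1/k = 0.000455 m/kN, R_Q = δ_0 / (δ_{QQ} + 1/k) = 0.048252 / (0.006289 + 0.000455) = 7.155 kN.

R_Q = 7.155 kN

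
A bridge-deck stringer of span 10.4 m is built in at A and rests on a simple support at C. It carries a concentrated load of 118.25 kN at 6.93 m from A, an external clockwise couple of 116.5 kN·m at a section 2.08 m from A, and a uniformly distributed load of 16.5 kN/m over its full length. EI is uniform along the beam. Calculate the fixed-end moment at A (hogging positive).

Choose R_C as the redundant. The primary structure is the cantilever fixed at A.
Deflection at C on the released cantilever, summing each load's contribution:
  point load 118.25 at a = 6.93: Pa²(3L − a)/(6EI) = 22971/EI
  clockwise couple 116.5 at a = 2.08: M₀a(2L − a)/(2EI) = 2268/EI
  UDL 16.5: wL⁴/(8EI) = 24128/EI
  δ_0 = 49368/EI
Flexibility coefficient — unit upward force at C: δ_{CC} = L³/(3EI) = 375/EI.
Compatibility at C: δ_0 − R_C·δ_{CC} = 0, so R_C = 49368/375 = 131.7 kN.
Moment equilibrium about A: M_A = Σ(load moments about A) − R_C·L = 1828 − 131.7×10.4 = 459 kN·m.

M_A = 459 kN·m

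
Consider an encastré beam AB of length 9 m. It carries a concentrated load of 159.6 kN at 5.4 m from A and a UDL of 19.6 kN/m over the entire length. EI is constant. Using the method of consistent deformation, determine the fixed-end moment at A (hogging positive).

M_A = 270.2 kN·m

Release both end moments; the primary structure is a simply-supported span AB with redundants M_A and M_B.
On the primary (simply-supported) span, the end slopes from the loading are:
  at A: point load 159.6 at a = 5.4: Pab(L + b)/(6LEI) = 723.9/EI
  at B: point load 159.6 at a = 5.4: Pab(L + a)/(6LEI) = 827.4/EI
  at A: UDL 19.6: wL³/(24EI) = 595.4/EI
  at B: UDL 19.6: wL³/(24EI) = 595.4/EI
  θ_A0 = 1319/EI,  θ_B0 = 1423/EI
Flexibility coefficients: a unit moment at one end gives L/(3EI) there and L/(6EI) at the far end, so f₁₁ = f₂₂ = 3/EI and f₁₂ = f₂₁ = 1.5/EI.
Compatibility — zero rotation at each built-in end:
  3 M_A + 1.5 M_B = 1319
  1.5 M_A + 3 M_B = 1423
Solving the pair gives M_A = 270.2 kN·m and M_B = 339.1 kN·m (hogging).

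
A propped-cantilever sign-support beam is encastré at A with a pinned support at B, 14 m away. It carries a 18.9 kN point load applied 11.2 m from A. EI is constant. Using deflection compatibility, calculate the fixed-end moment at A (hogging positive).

M_A = 25.4 kN·m

Take the reaction at B as the redundant and release it; the primary structure is a cantilever fixed at A.
Free-end deflection of the primary structure under the applied loading (downward +):
  point load 18.9 at a = 11.2: Pa²(3L − a)/(6EI) = 12170/EI
Flexibility coefficient — unit upward force at B: δ_{BB} = L³/(3EI) = 914.7/EI.
Compatibility at B: δ_0 − R_B·δ_{BB} = 0, so R_B = 12170/914.7 = 13.31 kN.
Moment equilibrium about A: M_A = Σ(load moments about A) − R_B·L = 211.7 − 13.31×14 = 25.4 kN·m.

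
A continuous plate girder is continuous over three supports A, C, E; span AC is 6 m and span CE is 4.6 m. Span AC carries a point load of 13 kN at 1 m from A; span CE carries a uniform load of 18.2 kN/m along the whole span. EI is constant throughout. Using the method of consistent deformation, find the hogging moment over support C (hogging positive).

Take M_C as the redundant. Released structure: two simple spans AC and CE with a hinge at C.
End slopes at the hinge C, treating each span as simply supported:
  span AC: point load 13 at a = 1: Pab(L + a)/(6LEI) = 12.64/EI
  span CE: UDL 18.2: wL³/(24EI) = 73.81/EI
  relative rotation θ_0 = (12.64 + 73.81)/EI = 86.45/EI
A unit hogging moment at C produces rotation L₁/(3EI) + L₂/(3EI) = 3.533/EI.
Slope continuity at C: θ_0 = M_C·3.533/EI, so M_C = 86.45/3.533 = 24.47 kN·m (hogging).

M_C = 24.47 kN·m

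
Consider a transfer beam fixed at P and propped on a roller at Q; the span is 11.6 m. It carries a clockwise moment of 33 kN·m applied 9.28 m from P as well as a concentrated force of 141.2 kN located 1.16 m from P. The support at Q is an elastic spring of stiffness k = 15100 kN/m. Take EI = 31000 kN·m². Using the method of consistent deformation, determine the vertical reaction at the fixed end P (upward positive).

Choose R_Q as the redundant. The primary structure is the cantilever fixed at P.
Primary-structure tip deflection at Q by superposition:
  clockwise couple 33 at a = 9.28: M₀a(2L − a)/(2EI) = 2131/EI
  point load 141.2 at a = 1.16: Pa²(3L − a)/(6EI) = 1065/EI
  δ_0 = 3197/EI
Tip deflection under a unit load at Q: L³/(3EI) = 520.3/EI.
With EI = 31000 kN·m²: δ_0 = 0.10312 m and δ_{QQ} = 0.016784 m/kN.
Compatibility — the spring shortens by R_Q/k under the reaction it provides: δ_0 − R_Q·δ_{QQ} = R_Q/k. With 1/k = 0.000066 m/kN, R_Q = δ_0 / (δ_{QQ} + 1/k) = 0.10312 / (0.016784 + 0.000066) = 6.12 kN.
Vertical equilibrium: R_P = ΣP − R_Q = 141.2 − 6.12 = 135.1 kN.

R_P = 135.1 kN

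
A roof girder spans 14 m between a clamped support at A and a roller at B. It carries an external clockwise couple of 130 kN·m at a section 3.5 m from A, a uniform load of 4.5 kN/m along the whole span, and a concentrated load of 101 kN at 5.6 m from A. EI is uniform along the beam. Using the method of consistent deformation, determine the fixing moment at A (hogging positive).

M_A = 426.4 kN·m

Release the roller at B. Primary structure: cantilever fixed at A.
Deflection at B on the released cantilever, summing each load's contribution:
  clockwise couple 130 at a = 3.5: M₀a(2L − a)/(2EI) = 5574/EI
  UDL 4.5: wL⁴/(8EI) = 21609/EI
  point load 101 at a = 5.6: Pa²(3L − a)/(6EI) = 19215/EI
  δ_0 = 46398/EI
Tip deflection under a unit load at B: L³/(3EI) = 914.7/EI.
The prop prevents deflection at B: R_B = δ_0/δ_{BB} = 46398/914.7 = 50.73 kN.
Moment equilibrium about A: M_A = Σ(load moments about A) − R_B·L = 1137 − 50.73×14 = 426.4 kN·m.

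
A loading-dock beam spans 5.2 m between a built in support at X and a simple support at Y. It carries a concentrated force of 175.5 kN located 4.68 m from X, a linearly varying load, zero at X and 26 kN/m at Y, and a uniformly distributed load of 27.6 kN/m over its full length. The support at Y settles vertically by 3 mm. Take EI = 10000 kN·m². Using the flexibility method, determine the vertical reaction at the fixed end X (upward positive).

R_X = 147 kN

Release the roller at Y. Primary structure: cantilever fixed at X.
Deflection at Y on the released cantilever, summing each load's contribution:
  point load 175.5 at a = 4.68: Pa²(3L − a)/(6EI) = 6996/EI
  triangular load, peak 26 at the free end: 11w₀L⁴/(120EI) = 1743/EI
  UDL 27.6: wL⁴/(8EI) = 2523/EI
  δ_0 = 11261/EI
Tip deflection under a unit load at Y: L³/(3EI) = 46.87/EI.
With EI = 10000 kN·m²: δ_0 = 1.1261 m and δ_{YY} = 0.004687 m/kN.
Compatibility — the beam at Y must follow the support down by 0.003 m: δ_0 − R_Y·δ_{YY} = 0.003, so R_Y = (1.1261 − 0.003)/0.004687 = 239.6 kN.
Vertical equilibrium: R_X = ΣP − R_Y = 386.6 − 239.6 = 147 kN.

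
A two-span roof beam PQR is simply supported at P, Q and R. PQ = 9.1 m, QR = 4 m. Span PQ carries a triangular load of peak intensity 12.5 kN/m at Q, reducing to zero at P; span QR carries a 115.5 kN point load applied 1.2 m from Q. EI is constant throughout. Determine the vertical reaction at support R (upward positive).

Take M_Q as the redundant. Released structure: two simple spans PQ and QR with a hinge at Q.
Discontinuity in slope at Q on the released structure — sum the simple-span end rotations:
  span PQ: triangular load, peak 12.5: w₀L³/(45EI) = 209.3/EI
  span QR: point load 115.5 at a = 1.2: Pab(L + b)/(6LEI) = 110/EI
  relative rotation θ_0 = (209.3 + 110)/EI = 319.3/EI
A unit hogging moment at Q produces rotation L₁/(3EI) + L₂/(3EI) = 4.367/EI.
Slope continuity at Q: θ_0 = M_Q·4.367/EI, so M_Q = 319.3/4.367 = 73.12 kN·m (hogging).
Span QR, ΣM about R: R_Q^{QR}·4 = 323.4 + 73.12, so R_Q^{QR} = 99.13 kN and R_R = 115.5 − 99.13 = 16.37 kN.

R_R = 16.37 kN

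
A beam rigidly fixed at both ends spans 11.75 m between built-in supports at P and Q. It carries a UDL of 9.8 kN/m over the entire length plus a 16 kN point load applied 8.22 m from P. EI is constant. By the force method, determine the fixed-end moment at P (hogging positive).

M_P = 124.6 kN·m

Take the two fixed-end moments M_P, M_Q as redundants; the released structure is the simple span PQ.
Simple-span end rotations at P and Q under the given loads:
  at P: UDL 9.8: wL³/(24EI) = 662.4/EI
  at Q: UDL 9.8: wL³/(24EI) = 662.4/EI
  at P: point load 16 at a = 8.22: Pab(L + b)/(6LEI) = 100.6/EI
  at Q: point load 16 at a = 8.22: Pab(L + a)/(6LEI) = 131.5/EI
  θ_P0 = 763/EI,  θ_Q0 = 793.9/EI
Flexibility coefficients: a unit moment at one end gives L/(3EI) there and L/(6EI) at the far end, so f₁₁ = f₂₂ = 3.917/EI and f₁₂ = f₂₁ = 1.958/EI.
Compatibility — zero rotation at each built-in end:
  3.917 M_P + 1.958 M_Q = 763
  1.958 M_P + 3.917 M_Q = 793.9
Solving the pair gives M_P = 124.6 kN·m and M_Q = 140.4 kN·m (hogging).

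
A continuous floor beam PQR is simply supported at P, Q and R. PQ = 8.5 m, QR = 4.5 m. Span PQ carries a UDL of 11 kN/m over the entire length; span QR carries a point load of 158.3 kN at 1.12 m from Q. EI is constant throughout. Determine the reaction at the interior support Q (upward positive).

R_Q = 201.4 kN

Release continuity at Q by inserting a hinge; the redundant is the internal moment M_Q. The primary structure is two simply-supported spans PQ and QR.
Rotations at Q on the released spans (each span's end-slope, ×1/EI):
  span PQ: UDL 11: wL³/(24EI) = 281.5/EI
  span QR: point load 158.3 at a = 1.12: Pab(L + b)/(6LEI) = 174.9/EI
  relative rotation θ_0 = (281.5 + 174.9)/EI = 456.4/EI
A unit hogging moment at Q produces rotation L₁/(3EI) + L₂/(3EI) = 4.333/EI.
Compatibility: M_Q·(L₁+L₂)/(3EI) = θ_0, giving M_Q = 105.3 kN·m (hogging).
Span PQ, ΣM about P with M_Q applied at Q: R_Q^{PQ}·8.5 = 397.4 + 105.3, so R_Q^{PQ} = 59.14 kN and R_P = 93.5 − 59.14 = 34.36 kN.
Span QR, ΣM about R: R_Q^{QR}·4.5 = 535.1 + 105.3, so R_Q^{QR} = 142.3 kN and R_R = 158.3 − 142.3 = 16 kN.
R_Q = 59.14 + 142.3 = 201.4 kN.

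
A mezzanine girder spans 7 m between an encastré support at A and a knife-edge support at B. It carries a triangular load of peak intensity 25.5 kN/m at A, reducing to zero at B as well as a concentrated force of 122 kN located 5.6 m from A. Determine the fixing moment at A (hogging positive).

M_A = 165.3 kN·m

Take the reaction at B as the redundant and release it; the primary structure is a cantilever fixed at A.
Primary-structure tip deflection at B by superposition:
  triangular load, peak 25.5 at the fixed end: w₀L⁴/(30EI) = 2041/EI
  point load 122 at a = 5.6: Pa²(3L − a)/(6EI) = 9820/EI
  δ_0 = 11861/EI
Flexibility coefficient — unit upward force at B: δ_{BB} = L³/(3EI) = 114.3/EI.
Compatibility at B: δ_0 − R_B·δ_{BB} = 0, so R_B = 11861/114.3 = 103.7 kN.
Moment equilibrium about A: M_A = Σ(load moments about A) − R_B·L = 891.5 − 103.7×7 = 165.3 kN·m.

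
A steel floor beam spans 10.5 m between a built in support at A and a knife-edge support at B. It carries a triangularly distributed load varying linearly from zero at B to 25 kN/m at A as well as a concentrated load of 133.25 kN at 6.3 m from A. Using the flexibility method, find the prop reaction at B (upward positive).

R_B = 83.81 kN

Choose R_B as the redundant. The primary structure is the cantilever fixed at A.
Deflection at B on the released cantilever, summing each load's contribution:
  triangular load, peak 25 at the fixed end: w₀L⁴/(30EI) = 10129/EI
  point load 133.25 at a = 6.3: Pa²(3L − a)/(6EI) = 22213/EI
  δ_0 = 32342/EI
Flexibility coefficient — unit upward force at B: δ_{BB} = L³/(3EI) = 385.9/EI.
The prop prevents deflection at B: R_B = δ_0/δ_{BB} = 32342/385.9 = 83.81 kN.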